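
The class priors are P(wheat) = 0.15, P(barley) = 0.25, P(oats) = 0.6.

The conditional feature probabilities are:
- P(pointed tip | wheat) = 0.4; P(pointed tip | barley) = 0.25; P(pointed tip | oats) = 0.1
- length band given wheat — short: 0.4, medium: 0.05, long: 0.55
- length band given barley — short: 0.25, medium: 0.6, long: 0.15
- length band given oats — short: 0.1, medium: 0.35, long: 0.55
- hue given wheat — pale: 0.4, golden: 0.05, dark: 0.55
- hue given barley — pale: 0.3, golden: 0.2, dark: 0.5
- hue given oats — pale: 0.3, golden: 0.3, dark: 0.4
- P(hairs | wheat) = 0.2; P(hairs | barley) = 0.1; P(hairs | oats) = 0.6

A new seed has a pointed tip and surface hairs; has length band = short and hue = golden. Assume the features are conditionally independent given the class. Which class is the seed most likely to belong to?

oats

wheat: 0.15 × 0.4 × 0.4 × 0.05 × 0.2 = 0.00024
barley: 0.25 × 0.25 × 0.25 × 0.2 × 0.1 = 0.0003125
oats: 0.6 × 0.1 × 0.1 × 0.3 × 0.6 = 0.00108
Highest score → oats.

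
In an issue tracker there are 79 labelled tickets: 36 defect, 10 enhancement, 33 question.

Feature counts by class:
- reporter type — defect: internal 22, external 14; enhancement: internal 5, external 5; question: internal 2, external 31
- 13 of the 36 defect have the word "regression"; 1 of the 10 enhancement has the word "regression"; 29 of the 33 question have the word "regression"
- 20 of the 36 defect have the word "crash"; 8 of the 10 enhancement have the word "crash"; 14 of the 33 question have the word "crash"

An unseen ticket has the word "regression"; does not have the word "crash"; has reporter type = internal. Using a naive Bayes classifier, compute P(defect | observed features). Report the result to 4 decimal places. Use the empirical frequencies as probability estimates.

0.7605

defect: (36/79) × (22/36) × (13/36) × (16/36) ≈ 0.0446945
enhancement: (10/79) × (5/10) × (1/10) × (2/10) ≈ 0.00126582
question: (33/79) × (2/33) × (29/33) × (19/33) ≈ 0.0128093
P(defect | x) = 0.0446945 / 0.05876962 ≈ 0.7605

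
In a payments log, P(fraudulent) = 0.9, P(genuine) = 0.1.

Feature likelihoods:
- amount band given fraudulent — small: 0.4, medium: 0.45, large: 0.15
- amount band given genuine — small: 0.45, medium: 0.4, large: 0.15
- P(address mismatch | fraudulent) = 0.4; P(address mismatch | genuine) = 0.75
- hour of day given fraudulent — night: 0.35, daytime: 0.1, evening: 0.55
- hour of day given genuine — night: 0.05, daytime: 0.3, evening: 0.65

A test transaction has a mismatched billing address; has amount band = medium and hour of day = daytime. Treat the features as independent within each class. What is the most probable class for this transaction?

fraudulent

fraudulent: 0.9 × 0.45 × 0.4 × 0.1 = 0.0162
genuine: 0.1 × 0.4 × 0.75 × 0.3 = 0.009
Highest score → fraudulent.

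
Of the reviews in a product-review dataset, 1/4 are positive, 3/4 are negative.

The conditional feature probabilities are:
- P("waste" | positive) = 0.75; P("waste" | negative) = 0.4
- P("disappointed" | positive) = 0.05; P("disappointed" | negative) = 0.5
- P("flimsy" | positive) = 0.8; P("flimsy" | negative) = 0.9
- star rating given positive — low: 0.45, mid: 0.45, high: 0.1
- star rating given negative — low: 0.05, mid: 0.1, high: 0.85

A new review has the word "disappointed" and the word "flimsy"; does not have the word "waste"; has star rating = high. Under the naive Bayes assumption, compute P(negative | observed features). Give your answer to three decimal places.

0.999

positive: 0.25 × (1−0.75) × 0.05 × 0.8 × 0.1 = 0.00025
negative: 0.75 × (1−0.4) × 0.5 × 0.9 × 0.85 = 0.172125
P(negative | x) = 0.172125 / 0.172375 ≈ 0.999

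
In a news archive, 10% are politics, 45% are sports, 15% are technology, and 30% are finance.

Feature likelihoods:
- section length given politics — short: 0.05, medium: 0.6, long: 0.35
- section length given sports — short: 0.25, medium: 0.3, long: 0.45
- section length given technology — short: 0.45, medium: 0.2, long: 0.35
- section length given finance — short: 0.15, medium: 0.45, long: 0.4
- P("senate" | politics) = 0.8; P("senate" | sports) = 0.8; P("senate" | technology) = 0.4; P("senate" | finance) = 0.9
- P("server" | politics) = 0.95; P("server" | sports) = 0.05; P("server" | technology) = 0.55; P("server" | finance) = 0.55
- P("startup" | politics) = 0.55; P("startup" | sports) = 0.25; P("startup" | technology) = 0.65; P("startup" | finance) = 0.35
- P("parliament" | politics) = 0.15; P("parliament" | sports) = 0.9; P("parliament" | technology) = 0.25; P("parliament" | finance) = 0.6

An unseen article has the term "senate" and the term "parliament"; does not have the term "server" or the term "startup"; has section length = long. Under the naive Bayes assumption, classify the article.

sports

politics: 0.1 × 0.35 × 0.8 × (1−0.95) × (1−0.55) × 0.15 = 0.0000945
sports: 0.45 × 0.45 × 0.8 × (1−0.05) × (1−0.25) × 0.9 = 0.1038825
technology: 0.15 × 0.35 × 0.4 × (1−0.55) × (1−0.65) × 0.25 = 0.000826875
finance: 0.3 × 0.4 × 0.9 × (1−0.55) × (1−0.35) × 0.6 = 0.018954
Highest score → sports.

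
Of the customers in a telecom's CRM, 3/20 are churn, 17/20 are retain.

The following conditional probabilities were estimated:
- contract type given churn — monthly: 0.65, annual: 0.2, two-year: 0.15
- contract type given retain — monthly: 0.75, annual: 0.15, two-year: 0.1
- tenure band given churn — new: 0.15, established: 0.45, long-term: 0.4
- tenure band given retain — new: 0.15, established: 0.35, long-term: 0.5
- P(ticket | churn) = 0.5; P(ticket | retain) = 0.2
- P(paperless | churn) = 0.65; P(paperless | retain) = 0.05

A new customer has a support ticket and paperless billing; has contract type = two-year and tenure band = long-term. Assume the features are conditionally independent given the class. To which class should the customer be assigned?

churn

churn: 0.15 × 0.15 × 0.4 × 0.5 × 0.65 = 0.002925
retain: 0.85 × 0.1 × 0.5 × 0.2 × 0.05 = 0.000425
Highest score → churn.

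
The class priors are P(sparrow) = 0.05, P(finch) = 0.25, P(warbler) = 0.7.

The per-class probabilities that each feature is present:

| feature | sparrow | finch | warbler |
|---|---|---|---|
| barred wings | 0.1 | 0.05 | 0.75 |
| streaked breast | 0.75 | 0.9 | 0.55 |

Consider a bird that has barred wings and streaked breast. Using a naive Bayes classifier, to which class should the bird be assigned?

sparrow: 0.05 × 0.1 × 0.75 = 0.00375
finch: 0.25 × 0.05 × 0.9 = 0.01125
warbler: 0.7 × 0.75 × 0.55 = 0.28875
Highest score → warbler.

warbler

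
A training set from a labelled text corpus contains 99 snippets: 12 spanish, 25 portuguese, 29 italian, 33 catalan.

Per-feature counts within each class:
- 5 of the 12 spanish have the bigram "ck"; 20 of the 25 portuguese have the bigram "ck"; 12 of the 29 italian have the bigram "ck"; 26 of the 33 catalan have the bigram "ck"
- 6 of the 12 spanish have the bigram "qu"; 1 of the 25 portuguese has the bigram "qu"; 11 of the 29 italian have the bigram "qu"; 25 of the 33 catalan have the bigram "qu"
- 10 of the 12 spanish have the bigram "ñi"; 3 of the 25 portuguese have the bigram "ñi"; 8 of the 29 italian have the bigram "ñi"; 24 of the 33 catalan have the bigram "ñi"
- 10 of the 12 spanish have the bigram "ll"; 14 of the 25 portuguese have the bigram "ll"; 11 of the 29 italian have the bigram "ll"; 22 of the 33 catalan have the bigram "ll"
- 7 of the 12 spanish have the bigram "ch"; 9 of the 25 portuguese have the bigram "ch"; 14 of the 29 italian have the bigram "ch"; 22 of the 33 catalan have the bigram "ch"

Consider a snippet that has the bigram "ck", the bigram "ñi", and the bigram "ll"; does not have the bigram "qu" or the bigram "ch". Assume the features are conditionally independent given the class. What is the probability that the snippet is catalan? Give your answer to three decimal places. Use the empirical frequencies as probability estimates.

spanish: (12/99) × (5/12) × (6/12) × (10/12) × (10/12) × (5/12) ≈ 0.00730686
portuguese: (25/99) × (20/25) × (24/25) × (3/25) × (14/25) × (16/25) ≈ 0.00834095
italian: (29/99) × (12/29) × (18/29) × (8/29) × (11/29) × (15/29) ≈ 0.00407193
catalan: (33/99) × (26/33) × (8/33) × (24/33) × (22/33) × (11/33) ≈ 0.0102896
P(catalan | x) = 0.0102896 / 0.03000934 ≈ 0.343

0.343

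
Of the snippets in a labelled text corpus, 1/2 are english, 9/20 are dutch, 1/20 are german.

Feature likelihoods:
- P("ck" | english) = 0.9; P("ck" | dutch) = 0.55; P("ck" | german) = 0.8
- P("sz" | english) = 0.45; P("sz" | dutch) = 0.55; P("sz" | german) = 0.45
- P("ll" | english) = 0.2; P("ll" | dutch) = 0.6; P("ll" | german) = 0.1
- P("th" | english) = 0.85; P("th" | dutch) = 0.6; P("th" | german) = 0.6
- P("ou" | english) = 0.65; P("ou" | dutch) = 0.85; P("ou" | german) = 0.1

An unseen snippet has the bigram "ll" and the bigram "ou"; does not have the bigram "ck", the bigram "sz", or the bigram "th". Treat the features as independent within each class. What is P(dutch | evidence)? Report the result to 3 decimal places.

0.971

english: 0.5 × (1−0.9) × (1−0.45) × 0.2 × (1−0.85) × 0.65 = 0.00053625
dutch: 0.45 × (1−0.55) × (1−0.55) × 0.6 × (1−0.6) × 0.85 = 0.0185895
german: 0.05 × (1−0.8) × (1−0.45) × 0.1 × (1−0.6) × 0.1 = 0.000022
P(dutch | x) = 0.0185895 / 0.01914775 ≈ 0.971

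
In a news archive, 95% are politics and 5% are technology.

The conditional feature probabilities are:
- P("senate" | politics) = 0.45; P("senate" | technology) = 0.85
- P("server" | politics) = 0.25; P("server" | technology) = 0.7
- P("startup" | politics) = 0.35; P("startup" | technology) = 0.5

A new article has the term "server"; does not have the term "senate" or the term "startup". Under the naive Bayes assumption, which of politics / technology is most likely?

politics

politics: 0.95 × (1−0.45) × 0.25 × (1−0.35) = 0.08490625
technology: 0.05 × (1−0.85) × 0.7 × (1−0.5) = 0.002625
Highest score → politics.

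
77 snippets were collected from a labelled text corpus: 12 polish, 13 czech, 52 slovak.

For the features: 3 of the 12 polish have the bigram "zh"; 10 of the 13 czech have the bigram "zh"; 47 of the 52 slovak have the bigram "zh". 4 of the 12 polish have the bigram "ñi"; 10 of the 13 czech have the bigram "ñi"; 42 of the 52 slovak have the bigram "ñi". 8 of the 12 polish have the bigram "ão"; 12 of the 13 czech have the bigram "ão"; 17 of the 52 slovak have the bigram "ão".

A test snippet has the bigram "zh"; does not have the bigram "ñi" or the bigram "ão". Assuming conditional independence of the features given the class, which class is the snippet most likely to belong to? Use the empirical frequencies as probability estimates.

polish: (12/77) × (3/12) × (8/12) × (4/12) ≈ 0.00865801
czech: (13/77) × (10/13) × (3/13) × (1/13) ≈ 0.00230539
slovak: (52/77) × (47/52) × (10/52) × (35/52) ≈ 0.0790075
Highest score → slovak.

slovak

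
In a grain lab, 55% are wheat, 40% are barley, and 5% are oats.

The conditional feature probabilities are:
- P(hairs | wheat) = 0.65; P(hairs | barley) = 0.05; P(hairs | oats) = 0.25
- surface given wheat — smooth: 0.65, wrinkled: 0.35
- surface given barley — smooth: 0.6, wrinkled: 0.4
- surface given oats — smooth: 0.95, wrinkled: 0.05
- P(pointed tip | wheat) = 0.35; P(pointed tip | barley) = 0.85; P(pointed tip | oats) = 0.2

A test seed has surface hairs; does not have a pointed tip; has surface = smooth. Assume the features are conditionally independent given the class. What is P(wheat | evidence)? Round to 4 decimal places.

wheat: 0.55 × 0.65 × 0.65 × (1−0.35) = 0.15104375
barley: 0.4 × 0.05 × 0.6 × (1−0.85) = 0.0018
oats: 0.05 × 0.25 × 0.95 × (1−0.2) = 0.0095
P(wheat | x) = 0.15104375 / 0.16234375 ≈ 0.9304

0.9304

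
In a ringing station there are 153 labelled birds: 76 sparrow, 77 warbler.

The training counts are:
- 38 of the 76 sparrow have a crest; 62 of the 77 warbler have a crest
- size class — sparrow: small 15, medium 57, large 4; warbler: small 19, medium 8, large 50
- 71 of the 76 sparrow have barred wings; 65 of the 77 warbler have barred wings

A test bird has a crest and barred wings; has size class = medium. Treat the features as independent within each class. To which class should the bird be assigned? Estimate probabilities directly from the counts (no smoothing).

sparrow: (76/153) × (38/76) × (57/76) × (71/76) ≈ 0.17402
warbler: (77/153) × (62/77) × (8/77) × (65/77) ≈ 0.0355404
Highest score → sparrow.

sparrow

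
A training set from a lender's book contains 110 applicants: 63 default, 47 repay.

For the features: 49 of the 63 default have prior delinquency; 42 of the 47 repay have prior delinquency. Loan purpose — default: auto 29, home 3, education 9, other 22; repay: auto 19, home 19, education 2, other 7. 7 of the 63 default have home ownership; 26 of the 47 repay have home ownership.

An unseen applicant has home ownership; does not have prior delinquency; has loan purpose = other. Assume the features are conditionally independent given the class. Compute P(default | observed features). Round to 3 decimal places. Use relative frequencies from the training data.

default: (63/110) × (14/63) × (22/63) × (7/63) ≈ 0.00493827
repay: (47/110) × (5/47) × (7/47) × (26/47) ≈ 0.00374501
P(default | x) = 0.00493827 / 0.00868328 ≈ 0.569

0.569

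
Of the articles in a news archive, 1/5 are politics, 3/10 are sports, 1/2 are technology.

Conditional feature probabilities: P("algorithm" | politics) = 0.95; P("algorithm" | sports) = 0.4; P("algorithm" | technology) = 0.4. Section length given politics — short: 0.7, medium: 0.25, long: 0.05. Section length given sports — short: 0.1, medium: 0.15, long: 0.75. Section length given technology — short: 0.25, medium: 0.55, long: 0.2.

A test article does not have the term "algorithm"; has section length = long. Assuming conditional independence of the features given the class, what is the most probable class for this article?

sports

politics: 0.2 × (1−0.95) × 0.05 = 0.0005
sports: 0.3 × (1−0.4) × 0.75 = 0.135
technology: 0.5 × (1−0.4) × 0.2 = 0.06
Highest score → sports.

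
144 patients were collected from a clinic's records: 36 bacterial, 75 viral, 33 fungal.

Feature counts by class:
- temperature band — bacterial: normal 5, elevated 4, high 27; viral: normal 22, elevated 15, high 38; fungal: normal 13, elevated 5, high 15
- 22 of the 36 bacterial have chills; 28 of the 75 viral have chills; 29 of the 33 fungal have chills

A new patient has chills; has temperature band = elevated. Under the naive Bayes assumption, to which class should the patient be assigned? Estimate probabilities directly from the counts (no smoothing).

viral

bacterial: (36/144) × (4/36) × (22/36) ≈ 0.0169753
viral: (75/144) × (15/75) × (28/75) ≈ 0.0388889
fungal: (33/144) × (5/33) × (29/33) ≈ 0.0305135
Highest score → viral.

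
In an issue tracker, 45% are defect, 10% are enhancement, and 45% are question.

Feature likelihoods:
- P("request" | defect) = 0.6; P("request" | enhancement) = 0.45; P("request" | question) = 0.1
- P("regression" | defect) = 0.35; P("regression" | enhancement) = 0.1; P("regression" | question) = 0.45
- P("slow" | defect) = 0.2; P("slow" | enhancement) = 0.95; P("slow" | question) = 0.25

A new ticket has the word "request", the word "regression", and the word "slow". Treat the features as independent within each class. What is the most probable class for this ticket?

defect: 0.45 × 0.6 × 0.35 × 0.2 = 0.0189
enhancement: 0.1 × 0.45 × 0.1 × 0.95 = 0.004275
question: 0.45 × 0.1 × 0.45 × 0.25 = 0.0050625
Highest score → defect.

defect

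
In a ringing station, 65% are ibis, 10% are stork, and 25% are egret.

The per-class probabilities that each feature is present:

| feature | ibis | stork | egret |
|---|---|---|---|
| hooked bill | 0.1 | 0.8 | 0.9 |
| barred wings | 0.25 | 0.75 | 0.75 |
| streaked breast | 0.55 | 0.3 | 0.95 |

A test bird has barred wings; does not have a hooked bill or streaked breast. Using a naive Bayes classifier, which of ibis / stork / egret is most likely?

ibis

ibis: 0.65 × (1−0.1) × 0.25 × (1−0.55) = 0.0658125
stork: 0.1 × (1−0.8) × 0.75 × (1−0.3) = 0.0105
egret: 0.25 × (1−0.9) × 0.75 × (1−0.95) = 0.0009375
Highest score → ibis.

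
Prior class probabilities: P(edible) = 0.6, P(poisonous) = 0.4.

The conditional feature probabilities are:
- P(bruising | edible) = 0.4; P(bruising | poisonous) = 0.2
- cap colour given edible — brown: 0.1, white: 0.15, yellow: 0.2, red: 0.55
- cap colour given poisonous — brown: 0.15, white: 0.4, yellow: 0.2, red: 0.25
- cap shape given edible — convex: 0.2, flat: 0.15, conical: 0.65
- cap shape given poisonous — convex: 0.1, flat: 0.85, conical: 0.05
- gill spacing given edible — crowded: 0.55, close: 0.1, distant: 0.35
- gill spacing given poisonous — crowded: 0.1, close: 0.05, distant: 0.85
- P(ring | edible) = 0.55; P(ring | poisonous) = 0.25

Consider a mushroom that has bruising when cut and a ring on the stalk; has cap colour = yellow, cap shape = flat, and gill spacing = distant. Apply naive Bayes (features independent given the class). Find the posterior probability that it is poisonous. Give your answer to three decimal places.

edible: 0.6 × 0.4 × 0.2 × 0.15 × 0.35 × 0.55 = 0.001386
poisonous: 0.4 × 0.2 × 0.2 × 0.85 × 0.85 × 0.25 = 0.00289
P(poisonous | x) = 0.00289 / 0.004276 ≈ 0.676

0.676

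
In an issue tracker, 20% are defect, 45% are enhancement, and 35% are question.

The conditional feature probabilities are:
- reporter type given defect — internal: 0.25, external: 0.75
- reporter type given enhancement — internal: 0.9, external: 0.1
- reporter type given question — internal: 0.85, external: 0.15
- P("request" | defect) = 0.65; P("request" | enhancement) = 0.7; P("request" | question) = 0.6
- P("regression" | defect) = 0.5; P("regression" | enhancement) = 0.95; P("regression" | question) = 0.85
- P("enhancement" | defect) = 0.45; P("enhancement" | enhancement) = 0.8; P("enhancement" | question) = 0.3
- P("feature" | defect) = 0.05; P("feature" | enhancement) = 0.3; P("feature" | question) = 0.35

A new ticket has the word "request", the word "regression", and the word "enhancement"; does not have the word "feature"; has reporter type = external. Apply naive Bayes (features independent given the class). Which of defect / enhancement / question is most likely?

defect: 0.2 × 0.75 × 0.65 × 0.5 × 0.45 × (1−0.05) = 0.020840625
enhancement: 0.45 × 0.1 × 0.7 × 0.95 × 0.8 × (1−0.3) = 0.016758
question: 0.35 × 0.15 × 0.6 × 0.85 × 0.3 × (1−0.35) = 0.005221125
Highest score → defect.

defect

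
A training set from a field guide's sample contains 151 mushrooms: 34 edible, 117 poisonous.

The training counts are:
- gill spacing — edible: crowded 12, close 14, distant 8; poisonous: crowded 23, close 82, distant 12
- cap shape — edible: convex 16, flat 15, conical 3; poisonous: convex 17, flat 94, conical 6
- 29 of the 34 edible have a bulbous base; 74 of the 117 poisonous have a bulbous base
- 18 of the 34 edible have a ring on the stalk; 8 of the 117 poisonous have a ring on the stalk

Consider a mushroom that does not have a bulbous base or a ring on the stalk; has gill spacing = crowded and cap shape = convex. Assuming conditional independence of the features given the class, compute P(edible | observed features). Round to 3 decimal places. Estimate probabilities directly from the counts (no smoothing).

0.255

edible: (34/151) × (12/34) × (16/34) × (5/34) × (16/34) ≈ 0.00258808
poisonous: (117/151) × (23/117) × (17/117) × (43/117) × (109/117) ≈ 0.0075777
P(edible | x) = 0.00258808 / 0.01016578 ≈ 0.255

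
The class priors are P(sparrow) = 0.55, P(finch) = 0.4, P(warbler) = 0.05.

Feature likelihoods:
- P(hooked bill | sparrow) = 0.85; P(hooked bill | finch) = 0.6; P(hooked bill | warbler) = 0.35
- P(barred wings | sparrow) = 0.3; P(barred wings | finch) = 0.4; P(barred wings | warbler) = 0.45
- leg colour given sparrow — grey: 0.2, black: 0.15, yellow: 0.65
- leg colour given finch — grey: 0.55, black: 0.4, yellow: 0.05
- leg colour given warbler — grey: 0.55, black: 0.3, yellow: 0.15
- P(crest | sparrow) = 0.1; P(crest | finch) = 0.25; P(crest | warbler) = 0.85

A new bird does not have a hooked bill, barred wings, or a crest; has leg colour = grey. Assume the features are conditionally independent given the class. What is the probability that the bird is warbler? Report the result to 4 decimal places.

sparrow: 0.55 × (1−0.85) × (1−0.3) × 0.2 × (1−0.1) = 0.010395
finch: 0.4 × (1−0.6) × (1−0.4) × 0.55 × (1−0.25) = 0.0396
warbler: 0.05 × (1−0.35) × (1−0.45) × 0.55 × (1−0.85) = 0.0014746875
P(warbler | x) = 0.0014746875 / 0.0514696875 ≈ 0.0287

0.0287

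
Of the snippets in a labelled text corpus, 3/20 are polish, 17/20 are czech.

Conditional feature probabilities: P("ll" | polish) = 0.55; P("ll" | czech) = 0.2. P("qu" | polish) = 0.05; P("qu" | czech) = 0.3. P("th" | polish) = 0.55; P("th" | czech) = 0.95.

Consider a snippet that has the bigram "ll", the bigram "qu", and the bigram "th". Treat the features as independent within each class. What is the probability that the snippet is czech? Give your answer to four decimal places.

polish: 0.15 × 0.55 × 0.05 × 0.55 = 0.00226875
czech: 0.85 × 0.2 × 0.3 × 0.95 = 0.04845
P(czech | x) = 0.04845 / 0.05071875 ≈ 0.9553

0.9553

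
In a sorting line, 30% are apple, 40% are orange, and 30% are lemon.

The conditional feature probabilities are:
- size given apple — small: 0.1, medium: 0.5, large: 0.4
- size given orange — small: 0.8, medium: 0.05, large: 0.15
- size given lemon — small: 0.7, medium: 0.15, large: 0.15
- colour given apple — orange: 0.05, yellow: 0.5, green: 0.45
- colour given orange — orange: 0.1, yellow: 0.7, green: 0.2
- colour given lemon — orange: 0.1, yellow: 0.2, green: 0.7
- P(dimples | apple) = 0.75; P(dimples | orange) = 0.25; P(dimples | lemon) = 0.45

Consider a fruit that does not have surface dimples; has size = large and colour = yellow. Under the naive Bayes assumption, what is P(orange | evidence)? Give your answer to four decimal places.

apple: 0.3 × 0.4 × 0.5 × (1−0.75) = 0.015
orange: 0.4 × 0.15 × 0.7 × (1−0.25) = 0.0315
lemon: 0.3 × 0.15 × 0.2 × (1−0.45) = 0.00495
P(orange | x) = 0.0315 / 0.05145 ≈ 0.6122

0.6122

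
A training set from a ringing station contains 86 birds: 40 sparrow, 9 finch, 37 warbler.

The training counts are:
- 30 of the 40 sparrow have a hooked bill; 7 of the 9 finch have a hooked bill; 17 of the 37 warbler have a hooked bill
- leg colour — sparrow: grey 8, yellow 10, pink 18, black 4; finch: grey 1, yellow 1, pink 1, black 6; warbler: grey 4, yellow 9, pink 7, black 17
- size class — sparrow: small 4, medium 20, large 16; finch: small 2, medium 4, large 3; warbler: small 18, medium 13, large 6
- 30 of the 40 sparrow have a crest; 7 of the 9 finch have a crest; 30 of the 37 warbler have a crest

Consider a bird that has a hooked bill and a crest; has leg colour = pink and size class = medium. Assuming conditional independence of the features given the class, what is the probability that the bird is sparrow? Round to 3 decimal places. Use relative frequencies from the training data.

sparrow: (40/86) × (30/40) × (18/40) × (20/40) × (30/40) ≈ 0.0588663
finch: (9/86) × (7/9) × (1/9) × (4/9) × (7/9) ≈ 0.0031263
warbler: (37/86) × (17/37) × (7/37) × (13/37) × (30/37) ≈ 0.0106539
P(sparrow | x) = 0.0588663 / 0.0726465 ≈ 0.810

0.810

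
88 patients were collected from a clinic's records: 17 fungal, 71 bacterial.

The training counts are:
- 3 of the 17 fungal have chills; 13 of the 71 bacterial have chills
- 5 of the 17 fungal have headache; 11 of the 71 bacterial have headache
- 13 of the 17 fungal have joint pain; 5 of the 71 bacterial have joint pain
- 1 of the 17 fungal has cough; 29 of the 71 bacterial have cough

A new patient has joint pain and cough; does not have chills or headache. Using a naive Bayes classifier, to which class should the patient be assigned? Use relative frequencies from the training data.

bacterial

fungal: (17/88) × (14/17) × (12/17) × (13/17) × (1/17) ≈ 0.00505153
bacterial: (71/88) × (58/71) × (60/71) × (5/71) × (29/71) ≈ 0.016021
Highest score → bacterial.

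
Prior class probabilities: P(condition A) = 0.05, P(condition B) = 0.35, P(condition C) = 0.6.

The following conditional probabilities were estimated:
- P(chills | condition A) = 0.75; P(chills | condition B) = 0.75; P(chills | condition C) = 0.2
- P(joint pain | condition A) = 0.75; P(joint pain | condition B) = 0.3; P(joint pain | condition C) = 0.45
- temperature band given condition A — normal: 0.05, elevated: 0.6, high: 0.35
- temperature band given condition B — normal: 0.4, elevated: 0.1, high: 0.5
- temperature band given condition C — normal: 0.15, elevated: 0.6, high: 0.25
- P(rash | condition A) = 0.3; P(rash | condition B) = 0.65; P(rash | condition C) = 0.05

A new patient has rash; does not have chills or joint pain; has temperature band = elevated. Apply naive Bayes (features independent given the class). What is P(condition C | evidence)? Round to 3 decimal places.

0.635

condition A: 0.05 × (1−0.75) × (1−0.75) × 0.6 × 0.3 = 0.0005625
condition B: 0.35 × (1−0.75) × (1−0.3) × 0.1 × 0.65 = 0.00398125
condition C: 0.6 × (1−0.2) × (1−0.45) × 0.6 × 0.05 = 0.00792
P(condition C | x) = 0.00792 / 0.01246375 ≈ 0.635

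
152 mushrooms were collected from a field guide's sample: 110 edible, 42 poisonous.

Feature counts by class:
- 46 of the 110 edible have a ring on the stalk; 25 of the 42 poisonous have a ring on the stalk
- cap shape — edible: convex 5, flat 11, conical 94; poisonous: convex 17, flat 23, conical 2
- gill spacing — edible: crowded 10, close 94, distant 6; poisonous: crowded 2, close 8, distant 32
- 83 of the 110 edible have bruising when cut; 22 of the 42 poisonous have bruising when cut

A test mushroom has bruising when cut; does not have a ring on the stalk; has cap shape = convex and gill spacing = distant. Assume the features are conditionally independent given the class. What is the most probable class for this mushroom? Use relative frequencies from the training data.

poisonous

edible: (110/152) × (64/110) × (5/110) × (6/110) × (83/110) ≈ 0.000787694
poisonous: (42/152) × (17/42) × (17/42) × (32/42) × (22/42) ≈ 0.0180667
Highest score → poisonous.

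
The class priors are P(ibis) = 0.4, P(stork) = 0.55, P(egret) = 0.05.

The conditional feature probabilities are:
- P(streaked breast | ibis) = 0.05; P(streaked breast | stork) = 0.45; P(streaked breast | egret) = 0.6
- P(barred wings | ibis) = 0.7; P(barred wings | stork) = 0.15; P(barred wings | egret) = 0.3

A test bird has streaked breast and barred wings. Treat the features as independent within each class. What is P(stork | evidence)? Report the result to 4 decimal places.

ibis: 0.4 × 0.05 × 0.7 = 0.014
stork: 0.55 × 0.45 × 0.15 = 0.037125
egret: 0.05 × 0.6 × 0.3 = 0.009
P(stork | x) = 0.037125 / 0.060125 ≈ 0.6175

0.6175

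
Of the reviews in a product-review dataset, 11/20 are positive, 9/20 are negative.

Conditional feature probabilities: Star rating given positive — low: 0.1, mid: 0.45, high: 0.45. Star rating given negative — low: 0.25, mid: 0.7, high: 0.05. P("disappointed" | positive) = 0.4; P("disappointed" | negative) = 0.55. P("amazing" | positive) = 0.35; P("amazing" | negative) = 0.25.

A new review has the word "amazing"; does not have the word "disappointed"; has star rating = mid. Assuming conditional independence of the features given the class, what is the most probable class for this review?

positive

positive: 0.55 × 0.45 × (1−0.4) × 0.35 = 0.051975
negative: 0.45 × 0.7 × (1−0.55) × 0.25 = 0.0354375
Highest score → positive.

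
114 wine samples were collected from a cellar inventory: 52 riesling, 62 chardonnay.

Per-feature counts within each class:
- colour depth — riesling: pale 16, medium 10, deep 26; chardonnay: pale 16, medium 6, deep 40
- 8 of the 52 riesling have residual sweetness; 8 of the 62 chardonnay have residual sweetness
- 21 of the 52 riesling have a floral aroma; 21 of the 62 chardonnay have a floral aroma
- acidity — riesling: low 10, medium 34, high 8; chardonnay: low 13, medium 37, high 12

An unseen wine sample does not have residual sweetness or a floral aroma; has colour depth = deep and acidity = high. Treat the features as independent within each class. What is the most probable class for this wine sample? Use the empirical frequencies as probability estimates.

riesling: (52/114) × (26/52) × (44/52) × (31/52) × (8/52) ≈ 0.0176996
chardonnay: (62/114) × (40/62) × (54/62) × (41/62) × (12/62) ≈ 0.0391146
Highest score → chardonnay.

chardonnay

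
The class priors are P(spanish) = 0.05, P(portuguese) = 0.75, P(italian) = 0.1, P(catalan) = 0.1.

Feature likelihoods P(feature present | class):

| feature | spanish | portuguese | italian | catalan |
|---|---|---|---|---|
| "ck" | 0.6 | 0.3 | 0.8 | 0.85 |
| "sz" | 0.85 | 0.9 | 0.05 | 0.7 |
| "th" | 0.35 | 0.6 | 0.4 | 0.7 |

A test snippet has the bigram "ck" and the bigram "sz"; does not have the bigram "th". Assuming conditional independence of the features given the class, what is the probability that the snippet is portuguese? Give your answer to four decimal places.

0.6875

spanish: 0.05 × 0.6 × 0.85 × (1−0.35) = 0.016575
portuguese: 0.75 × 0.3 × 0.9 × (1−0.6) = 0.081
italian: 0.1 × 0.8 × 0.05 × (1−0.4) = 0.0024
catalan: 0.1 × 0.85 × 0.7 × (1−0.7) = 0.01785
P(portuguese | x) = 0.081 / 0.117825 ≈ 0.6875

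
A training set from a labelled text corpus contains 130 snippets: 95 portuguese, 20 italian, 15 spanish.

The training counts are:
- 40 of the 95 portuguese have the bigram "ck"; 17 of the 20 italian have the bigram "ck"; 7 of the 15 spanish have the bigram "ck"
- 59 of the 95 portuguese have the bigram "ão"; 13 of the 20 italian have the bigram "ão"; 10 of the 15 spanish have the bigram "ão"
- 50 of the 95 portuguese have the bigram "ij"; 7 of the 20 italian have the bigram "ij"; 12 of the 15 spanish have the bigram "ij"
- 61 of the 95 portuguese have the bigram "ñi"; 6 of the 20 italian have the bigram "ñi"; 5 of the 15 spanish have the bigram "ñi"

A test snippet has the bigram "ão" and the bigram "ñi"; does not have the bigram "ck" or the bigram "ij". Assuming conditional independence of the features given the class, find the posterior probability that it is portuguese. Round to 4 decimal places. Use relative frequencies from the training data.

0.9339

portuguese: (95/130) × (55/95) × (59/95) × (45/95) × (61/95) ≈ 0.0799177
italian: (20/130) × (3/20) × (13/20) × (13/20) × (6/20) = 0.002925
spanish: (15/130) × (8/15) × (10/15) × (3/15) × (5/15) ≈ 0.00273504
P(portuguese | x) = 0.0799177 / 0.08557774 ≈ 0.9339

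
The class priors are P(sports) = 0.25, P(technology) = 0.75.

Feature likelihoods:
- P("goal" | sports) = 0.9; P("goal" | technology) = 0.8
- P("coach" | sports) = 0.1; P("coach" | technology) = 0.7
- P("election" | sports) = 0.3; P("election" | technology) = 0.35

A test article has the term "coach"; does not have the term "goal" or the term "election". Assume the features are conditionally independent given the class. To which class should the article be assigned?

technology

sports: 0.25 × (1−0.9) × 0.1 × (1−0.3) = 0.00175
technology: 0.75 × (1−0.8) × 0.7 × (1−0.35) = 0.06825
Highest score → technology.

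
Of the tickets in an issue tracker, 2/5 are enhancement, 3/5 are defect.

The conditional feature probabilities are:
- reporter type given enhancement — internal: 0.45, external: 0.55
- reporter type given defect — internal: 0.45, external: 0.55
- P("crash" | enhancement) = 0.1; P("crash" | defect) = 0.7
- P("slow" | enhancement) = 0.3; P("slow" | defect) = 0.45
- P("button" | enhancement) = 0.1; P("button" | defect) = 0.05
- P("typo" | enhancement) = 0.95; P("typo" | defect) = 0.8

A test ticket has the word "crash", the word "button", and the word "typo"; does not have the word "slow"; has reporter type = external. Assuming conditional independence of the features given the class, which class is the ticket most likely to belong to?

enhancement: 0.4 × 0.55 × 0.1 × (1−0.3) × 0.1 × 0.95 = 0.001463
defect: 0.6 × 0.55 × 0.7 × (1−0.45) × 0.05 × 0.8 = 0.005082
Highest score → defect.

defect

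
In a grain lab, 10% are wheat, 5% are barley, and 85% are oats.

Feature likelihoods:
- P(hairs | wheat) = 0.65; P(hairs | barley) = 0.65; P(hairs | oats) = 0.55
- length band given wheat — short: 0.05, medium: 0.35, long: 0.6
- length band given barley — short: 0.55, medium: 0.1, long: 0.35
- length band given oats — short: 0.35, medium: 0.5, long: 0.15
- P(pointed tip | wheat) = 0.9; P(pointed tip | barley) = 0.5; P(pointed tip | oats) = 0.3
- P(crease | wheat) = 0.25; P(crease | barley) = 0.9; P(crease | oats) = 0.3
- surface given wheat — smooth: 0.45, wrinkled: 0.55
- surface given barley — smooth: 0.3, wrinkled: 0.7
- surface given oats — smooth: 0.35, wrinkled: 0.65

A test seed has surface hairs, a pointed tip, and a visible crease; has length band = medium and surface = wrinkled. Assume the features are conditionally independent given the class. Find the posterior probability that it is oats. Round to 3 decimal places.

wheat: 0.1 × 0.65 × 0.35 × 0.9 × 0.25 × 0.55 = 0.0028153125
barley: 0.05 × 0.65 × 0.1 × 0.5 × 0.9 × 0.7 = 0.00102375
oats: 0.85 × 0.55 × 0.5 × 0.3 × 0.3 × 0.65 = 0.013674375
P(oats | x) = 0.013674375 / 0.0175134375 ≈ 0.781

0.781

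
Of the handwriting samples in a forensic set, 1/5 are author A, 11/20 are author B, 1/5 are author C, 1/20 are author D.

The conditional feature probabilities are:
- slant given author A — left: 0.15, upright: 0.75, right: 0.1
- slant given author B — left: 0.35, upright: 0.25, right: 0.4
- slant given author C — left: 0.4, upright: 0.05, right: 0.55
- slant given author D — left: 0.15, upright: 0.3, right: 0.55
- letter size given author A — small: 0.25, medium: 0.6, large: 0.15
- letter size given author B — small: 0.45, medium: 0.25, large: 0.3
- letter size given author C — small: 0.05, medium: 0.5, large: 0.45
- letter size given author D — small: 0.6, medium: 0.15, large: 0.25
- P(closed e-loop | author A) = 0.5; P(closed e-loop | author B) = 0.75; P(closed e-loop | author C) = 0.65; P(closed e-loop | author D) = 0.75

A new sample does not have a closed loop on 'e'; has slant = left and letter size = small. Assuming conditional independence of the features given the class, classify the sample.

author A: 0.2 × 0.15 × 0.25 × (1−0.5) = 0.00375
author B: 0.55 × 0.35 × 0.45 × (1−0.75) = 0.02165625
author C: 0.2 × 0.4 × 0.05 × (1−0.65) = 0.0014
author D: 0.05 × 0.15 × 0.6 × (1−0.75) = 0.001125
Highest score → author B.

author B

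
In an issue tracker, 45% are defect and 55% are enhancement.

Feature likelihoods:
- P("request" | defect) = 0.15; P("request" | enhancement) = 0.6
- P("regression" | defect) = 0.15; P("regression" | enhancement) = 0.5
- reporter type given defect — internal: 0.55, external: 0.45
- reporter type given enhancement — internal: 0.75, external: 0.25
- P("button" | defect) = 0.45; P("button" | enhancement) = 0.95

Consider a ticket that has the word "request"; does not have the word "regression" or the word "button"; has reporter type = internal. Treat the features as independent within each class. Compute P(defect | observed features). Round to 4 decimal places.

0.7372

defect: 0.45 × 0.15 × (1−0.15) × 0.55 × (1−0.45) = 0.0173559375
enhancement: 0.55 × 0.6 × (1−0.5) × 0.75 × (1−0.95) = 0.0061875
P(defect | x) = 0.0173559375 / 0.0235434375 ≈ 0.7372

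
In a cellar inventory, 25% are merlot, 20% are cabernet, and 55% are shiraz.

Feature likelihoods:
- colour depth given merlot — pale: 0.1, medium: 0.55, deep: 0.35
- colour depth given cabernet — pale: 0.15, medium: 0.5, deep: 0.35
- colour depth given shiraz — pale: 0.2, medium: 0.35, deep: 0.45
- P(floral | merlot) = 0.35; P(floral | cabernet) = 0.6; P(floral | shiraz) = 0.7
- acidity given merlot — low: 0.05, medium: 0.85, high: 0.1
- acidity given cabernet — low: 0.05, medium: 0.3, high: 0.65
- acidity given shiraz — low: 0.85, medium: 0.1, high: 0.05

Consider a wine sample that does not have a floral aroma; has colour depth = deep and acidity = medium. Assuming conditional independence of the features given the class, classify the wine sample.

merlot

merlot: 0.25 × 0.35 × (1−0.35) × 0.85 = 0.04834375
cabernet: 0.2 × 0.35 × (1−0.6) × 0.3 = 0.0084
shiraz: 0.55 × 0.45 × (1−0.7) × 0.1 = 0.007425
Highest score → merlot.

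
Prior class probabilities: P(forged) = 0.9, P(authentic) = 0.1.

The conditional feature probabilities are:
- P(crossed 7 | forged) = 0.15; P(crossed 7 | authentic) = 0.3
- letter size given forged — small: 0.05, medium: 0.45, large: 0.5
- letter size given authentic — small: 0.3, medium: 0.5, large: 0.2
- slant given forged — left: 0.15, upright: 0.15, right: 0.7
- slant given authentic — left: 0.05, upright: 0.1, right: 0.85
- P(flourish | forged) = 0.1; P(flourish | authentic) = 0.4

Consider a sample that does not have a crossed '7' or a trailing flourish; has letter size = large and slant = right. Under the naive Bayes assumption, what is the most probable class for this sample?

forged

forged: 0.9 × (1−0.15) × 0.5 × 0.7 × (1−0.1) = 0.240975
authentic: 0.1 × (1−0.3) × 0.2 × 0.85 × (1−0.4) = 0.00714
Highest score → forged.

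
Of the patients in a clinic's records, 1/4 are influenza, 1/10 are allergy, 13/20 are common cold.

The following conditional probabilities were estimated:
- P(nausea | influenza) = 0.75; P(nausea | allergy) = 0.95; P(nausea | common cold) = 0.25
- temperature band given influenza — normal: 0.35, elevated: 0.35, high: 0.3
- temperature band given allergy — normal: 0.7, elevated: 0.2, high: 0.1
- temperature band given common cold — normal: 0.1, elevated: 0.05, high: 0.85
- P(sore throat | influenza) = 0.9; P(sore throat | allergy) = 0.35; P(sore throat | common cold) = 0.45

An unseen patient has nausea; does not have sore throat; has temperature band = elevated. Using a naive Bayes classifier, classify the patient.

influenza: 0.25 × 0.75 × 0.35 × (1−0.9) = 0.0065625
allergy: 0.1 × 0.95 × 0.2 × (1−0.35) = 0.01235
common cold: 0.65 × 0.25 × 0.05 × (1−0.45) = 0.00446875
Highest score → allergy.

allergy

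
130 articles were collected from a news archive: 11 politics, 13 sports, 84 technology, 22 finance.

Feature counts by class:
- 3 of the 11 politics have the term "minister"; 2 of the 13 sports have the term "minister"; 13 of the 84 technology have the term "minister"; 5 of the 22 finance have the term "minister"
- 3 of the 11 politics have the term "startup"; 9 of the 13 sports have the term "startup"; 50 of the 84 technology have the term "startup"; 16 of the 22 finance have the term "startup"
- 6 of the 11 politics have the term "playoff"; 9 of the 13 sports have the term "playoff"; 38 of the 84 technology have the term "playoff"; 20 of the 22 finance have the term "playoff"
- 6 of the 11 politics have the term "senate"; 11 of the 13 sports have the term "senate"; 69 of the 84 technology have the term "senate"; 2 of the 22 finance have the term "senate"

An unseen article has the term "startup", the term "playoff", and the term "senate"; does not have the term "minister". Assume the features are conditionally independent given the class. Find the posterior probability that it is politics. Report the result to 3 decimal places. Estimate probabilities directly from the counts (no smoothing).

0.030

politics: (11/130) × (8/11) × (3/11) × (6/11) × (6/11) ≈ 0.00499335
sports: (13/130) × (11/13) × (9/13) × (9/13) × (11/13) ≈ 0.034316
technology: (84/130) × (71/84) × (50/84) × (38/84) × (69/84) ≈ 0.120804
finance: (22/130) × (17/22) × (16/22) × (20/22) × (2/22) ≈ 0.00785991
P(politics | x) = 0.00499335 / 0.16797326 ≈ 0.030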